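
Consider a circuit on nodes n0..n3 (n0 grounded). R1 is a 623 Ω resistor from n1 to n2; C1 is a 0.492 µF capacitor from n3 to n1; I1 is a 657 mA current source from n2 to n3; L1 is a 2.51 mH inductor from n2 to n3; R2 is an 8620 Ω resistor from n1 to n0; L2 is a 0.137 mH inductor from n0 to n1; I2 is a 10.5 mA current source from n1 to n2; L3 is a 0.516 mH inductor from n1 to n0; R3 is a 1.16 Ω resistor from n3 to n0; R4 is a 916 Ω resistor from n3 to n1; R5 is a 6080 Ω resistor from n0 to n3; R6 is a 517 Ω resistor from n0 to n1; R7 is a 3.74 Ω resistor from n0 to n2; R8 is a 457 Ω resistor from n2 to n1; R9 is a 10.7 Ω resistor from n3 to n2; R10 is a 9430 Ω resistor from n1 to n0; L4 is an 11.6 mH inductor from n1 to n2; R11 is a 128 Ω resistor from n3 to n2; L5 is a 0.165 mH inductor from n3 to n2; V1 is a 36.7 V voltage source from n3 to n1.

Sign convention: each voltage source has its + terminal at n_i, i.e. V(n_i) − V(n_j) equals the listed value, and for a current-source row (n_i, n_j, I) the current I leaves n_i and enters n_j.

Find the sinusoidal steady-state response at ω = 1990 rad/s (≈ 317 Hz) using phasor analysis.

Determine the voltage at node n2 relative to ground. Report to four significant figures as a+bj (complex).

Apply KCL at each of the 3 non-ground nodes and solve the resulting linear system.
Node n1: branches {R1, C1, R2, L2, I2, L3, R4, R6, R8, R10, L4, V1} → V_1 = -2.192-8.311j
Node n2: branches {R1, I1, L1, I2, R7, R8, R9, L4, R11, L5} → V_2 = 33.02-11.19j
Node n3: branches {C1, I1, L1, R3, R4, R5, R9, R11, L5, V1} → V_3 = 34.51-8.311j
Source currents: i(V1)=-38.62+11.66j

33.02-11.19j V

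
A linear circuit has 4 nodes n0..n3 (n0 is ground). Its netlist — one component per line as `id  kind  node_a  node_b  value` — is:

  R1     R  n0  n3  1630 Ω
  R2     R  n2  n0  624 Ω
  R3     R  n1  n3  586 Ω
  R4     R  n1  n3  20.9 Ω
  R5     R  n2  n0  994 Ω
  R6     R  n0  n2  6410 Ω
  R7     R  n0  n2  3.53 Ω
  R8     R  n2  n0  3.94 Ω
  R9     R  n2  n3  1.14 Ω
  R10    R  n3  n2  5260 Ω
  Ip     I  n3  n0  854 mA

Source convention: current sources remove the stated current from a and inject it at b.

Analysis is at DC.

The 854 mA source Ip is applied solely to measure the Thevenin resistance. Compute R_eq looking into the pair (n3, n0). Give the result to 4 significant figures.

Apply KCL at each of the 3 non-ground nodes and solve the resulting linear system.
Node n1: branches {R3, R4} → V_1 = -2.551
Node n2: branches {R2, R5, R6, R7, R8, R9, R10} → V_2 = -1.579
Node n3: branches {R1, R3, R4, R9, R10, Ip} → V_3 = -2.551

R_eq = 2.987 Ω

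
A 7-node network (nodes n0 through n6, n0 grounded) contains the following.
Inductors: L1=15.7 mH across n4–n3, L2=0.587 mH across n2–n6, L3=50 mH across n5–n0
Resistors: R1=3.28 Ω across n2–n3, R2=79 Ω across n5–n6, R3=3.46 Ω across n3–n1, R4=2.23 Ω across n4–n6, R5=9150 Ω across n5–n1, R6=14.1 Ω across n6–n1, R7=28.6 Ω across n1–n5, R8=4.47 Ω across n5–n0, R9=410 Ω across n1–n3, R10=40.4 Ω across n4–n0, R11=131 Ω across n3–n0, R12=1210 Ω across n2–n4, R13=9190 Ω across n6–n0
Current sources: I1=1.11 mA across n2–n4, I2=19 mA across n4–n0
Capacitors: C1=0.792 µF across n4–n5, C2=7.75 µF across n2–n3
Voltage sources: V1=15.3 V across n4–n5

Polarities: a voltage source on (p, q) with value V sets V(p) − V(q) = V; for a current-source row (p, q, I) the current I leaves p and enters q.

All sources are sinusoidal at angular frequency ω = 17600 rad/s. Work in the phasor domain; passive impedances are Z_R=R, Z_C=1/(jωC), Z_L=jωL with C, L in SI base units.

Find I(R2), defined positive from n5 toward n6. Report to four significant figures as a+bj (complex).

MNA unknowns: 6 node voltages V₁..V_6 plus 1 source current (V1)
L1: Y=0.000-0.003619j on G[4,3]
R1: Y=0.3049+0.000j on G[2,3]
R2: Y=0.01266+0.000j on G[5,6]
R3: Y=0.2890+0.000j on G[3,1]
R4: Y=0.4484+0.000j on G[4,6]
I1: z[2]−=0.00111, z[4]+=0.00111
R5: Y=0.0001093+0.000j on G[5,1]
L2: Y=0.000-0.09679j on G[2,6]
R6: Y=0.07092+0.000j on G[6,1]
R7: Y=0.03497+0.000j on G[1,5]
R8: Y=0.2237+0.000j on G[5,0]
I2: z[4]−=0.019, z[0]+=0.019
R9: Y=0.002439+0.000j on G[1,3]
R10: Y=0.02475+0.000j on G[4,0]
R11: Y=0.007634+0.000j on G[3,0]
R12: Y=0.0008264+0.000j on G[2,4]
L3: Y=0.000-0.001136j on G[5,0]
C1: Y=0.000+0.01394j on G[4,5]
C2: Y=0.000+0.1364j on G[2,3]
R13: Y=0.0001088+0.000j on G[6,0]
V1: row V4−V5=15.3, i_V1 at 4,5
solve → V1=9.205-1.291j, V2=10.40-2.536j, V3=9.868-1.804j, V4=13.39+0.04663j, V5=-1.909+0.04663j, V6=11.98+0.1552j
aux → i_V1=-0.9927-0.1551j

-0.1758-0.001375j A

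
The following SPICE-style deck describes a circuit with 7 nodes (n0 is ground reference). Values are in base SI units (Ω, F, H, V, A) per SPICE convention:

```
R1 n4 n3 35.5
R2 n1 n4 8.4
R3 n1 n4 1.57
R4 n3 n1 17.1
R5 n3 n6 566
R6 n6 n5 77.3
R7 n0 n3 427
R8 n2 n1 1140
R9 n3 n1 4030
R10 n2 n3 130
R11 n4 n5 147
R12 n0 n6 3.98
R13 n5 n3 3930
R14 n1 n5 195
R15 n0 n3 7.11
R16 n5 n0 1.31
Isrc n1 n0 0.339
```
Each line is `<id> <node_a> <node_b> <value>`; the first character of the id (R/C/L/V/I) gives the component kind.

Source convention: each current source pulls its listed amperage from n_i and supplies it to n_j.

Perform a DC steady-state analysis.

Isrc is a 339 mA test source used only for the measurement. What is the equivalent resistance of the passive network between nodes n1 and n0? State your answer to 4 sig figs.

R_eq = 15.23 Ω

Element admittances at DC:
  Y(R1) = 0.02817 S between n4,n3
  Y(R2) = 0.1190 S between n1,n4
  Y(R3) = 0.6369 S between n1,n4
  Y(R4) = 0.05848 S between n3,n1
  Y(R5) = 0.001767 S between n3,n6
  Y(R6) = 0.01294 S between n6,n5
  Y(R7) = 0.002342 S between n0,n3
  Y(R8) = 0.0008772 S between n2,n1
  Y(R9) = 0.0002481 S between n3,n1
  Y(R10) = 0.007692 S between n2,n3
  Y(R11) = 0.006803 S between n4,n5
  Y(R12) = 0.2513 S between n0,n6
  Y(R13) = 0.0002545 S between n5,n3
  Y(R14) = 0.005128 S between n1,n5
  Y(R15) = 0.1406 S between n0,n3
  Y(R16) = 0.7634 S between n5,n0
  Isrc: injects 0.339 A into n0 (from n1)
Assemble and solve the 6×6 MNA system:
  V(n1)=-5.164  V(n2)=-2.258  V(n3)=-1.927  V(n4)=-5.005  V(n5)=-0.07767  V(n6)=-0.01658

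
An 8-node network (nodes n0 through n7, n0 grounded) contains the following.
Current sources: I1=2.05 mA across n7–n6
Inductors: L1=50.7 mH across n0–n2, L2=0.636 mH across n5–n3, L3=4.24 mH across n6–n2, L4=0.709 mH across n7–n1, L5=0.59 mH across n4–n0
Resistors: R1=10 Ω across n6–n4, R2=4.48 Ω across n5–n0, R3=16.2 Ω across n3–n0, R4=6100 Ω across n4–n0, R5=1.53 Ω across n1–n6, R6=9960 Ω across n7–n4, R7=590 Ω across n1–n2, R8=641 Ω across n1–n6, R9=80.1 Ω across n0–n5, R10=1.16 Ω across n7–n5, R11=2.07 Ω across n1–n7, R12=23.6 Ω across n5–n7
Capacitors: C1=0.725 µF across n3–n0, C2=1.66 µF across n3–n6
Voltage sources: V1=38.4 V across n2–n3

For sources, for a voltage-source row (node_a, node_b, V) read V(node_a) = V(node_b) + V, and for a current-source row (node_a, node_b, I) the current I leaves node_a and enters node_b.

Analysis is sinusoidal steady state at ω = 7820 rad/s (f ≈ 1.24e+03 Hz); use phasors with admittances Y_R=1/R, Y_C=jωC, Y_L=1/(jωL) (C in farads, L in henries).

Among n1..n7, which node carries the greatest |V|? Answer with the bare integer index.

2

Apply KCL at each of the 7 non-ground nodes and solve the resulting linear system.
Node n1: branches {R5, L4, R7, R8, R11} → V_1 = 1.686-1.156j
Node n2: branches {L1, L3, R7, V1} → V_2 = 34.11+1.813j
Node n3: branches {L2, R3, C1, C2, V1} → V_3 = -4.287+1.813j
Node n4: branches {R1, R4, R6, L5} → V_4 = 1.202+0.2377j
Node n5: branches {L2, R2, R9, R10, R12} → V_5 = 0.9275+1.099j
Node n6: branches {I1, R1, L3, C2, R5, R8} → V_6 = 1.720-2.368j
Node n7: branches {I1, L4, R6, R10, R11, R12} → V_7 = 1.010+0.2262j
Source currents: i(V1)=-0.1856+1.058j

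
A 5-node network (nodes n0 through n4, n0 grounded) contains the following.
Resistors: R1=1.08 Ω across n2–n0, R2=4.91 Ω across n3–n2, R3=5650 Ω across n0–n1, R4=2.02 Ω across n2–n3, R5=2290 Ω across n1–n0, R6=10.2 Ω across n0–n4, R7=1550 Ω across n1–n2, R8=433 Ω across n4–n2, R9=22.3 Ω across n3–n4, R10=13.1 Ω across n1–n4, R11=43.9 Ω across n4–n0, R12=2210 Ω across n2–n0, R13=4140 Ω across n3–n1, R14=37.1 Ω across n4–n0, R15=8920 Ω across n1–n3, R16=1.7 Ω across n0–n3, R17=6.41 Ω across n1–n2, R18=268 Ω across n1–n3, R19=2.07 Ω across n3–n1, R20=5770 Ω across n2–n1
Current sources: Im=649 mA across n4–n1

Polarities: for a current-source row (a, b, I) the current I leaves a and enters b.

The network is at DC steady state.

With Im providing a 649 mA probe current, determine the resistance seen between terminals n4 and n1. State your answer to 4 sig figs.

R_eq = 4.601 Ω

Element admittances at DC:
  Y(R1) = 0.9259 S between n2,n0
  Y(R2) = 0.2037 S between n3,n2
  Y(R3) = 0.0001770 S between n0,n1
  Y(R4) = 0.4950 S between n2,n3
  Y(R5) = 0.0004367 S between n1,n0
  Y(R6) = 0.09804 S between n0,n4
  Y(R7) = 0.0006452 S between n1,n2
  Y(R8) = 0.002309 S between n4,n2
  Y(R9) = 0.04484 S between n3,n4
  Y(R10) = 0.07634 S between n1,n4
  Y(R11) = 0.02278 S between n4,n0
  Y(R12) = 0.0004525 S between n2,n0
  Y(R13) = 0.0002415 S between n3,n1
  Y(R14) = 0.02695 S between n4,n0
  Y(R15) = 0.0001121 S between n1,n3
  Y(R16) = 0.5882 S between n0,n3
  Y(R17) = 0.1560 S between n1,n2
  Y(R18) = 0.003731 S between n1,n3
  Y(R19) = 0.4831 S between n3,n1
  Y(R20) = 0.0001733 S between n2,n1
  Im: injects 0.649 A into n1 (from n4)
Assemble and solve the 4×4 MNA system:
  V(n1)=0.8863  V(n2)=0.1741  V(n3)=0.2525  V(n4)=-2.100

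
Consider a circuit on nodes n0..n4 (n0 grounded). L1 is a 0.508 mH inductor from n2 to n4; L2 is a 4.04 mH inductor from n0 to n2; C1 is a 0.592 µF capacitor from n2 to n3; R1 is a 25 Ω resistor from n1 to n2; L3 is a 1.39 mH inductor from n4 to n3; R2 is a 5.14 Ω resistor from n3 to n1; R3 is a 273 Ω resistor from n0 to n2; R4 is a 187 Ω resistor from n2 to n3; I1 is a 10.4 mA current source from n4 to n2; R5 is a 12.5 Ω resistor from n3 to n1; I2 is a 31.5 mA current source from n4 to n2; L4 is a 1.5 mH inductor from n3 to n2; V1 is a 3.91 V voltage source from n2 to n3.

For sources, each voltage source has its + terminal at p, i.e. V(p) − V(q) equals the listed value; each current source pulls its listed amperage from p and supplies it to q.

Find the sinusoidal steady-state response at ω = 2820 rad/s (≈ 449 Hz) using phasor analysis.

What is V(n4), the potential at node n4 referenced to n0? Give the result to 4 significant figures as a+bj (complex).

-1.047-0.04396j V

Apply KCL at each of the 4 non-ground nodes and solve the resulting linear system.
Node n1: branches {R1, R2, R5} → V_1 = -3.413+0.000j
Node n2: branches {L1, L2, C1, R1, R3, R4, I1, I2, L4, V1} → V_2 = 0.000+0.000j
Node n3: branches {C1, L3, R2, R4, R5, L4, V1} → V_3 = -3.910+0.000j
Node n4: branches {L1, L3, I1, I2} → V_4 = -1.047-0.04396j
Source currents: i(V1)=-0.1462+1.648j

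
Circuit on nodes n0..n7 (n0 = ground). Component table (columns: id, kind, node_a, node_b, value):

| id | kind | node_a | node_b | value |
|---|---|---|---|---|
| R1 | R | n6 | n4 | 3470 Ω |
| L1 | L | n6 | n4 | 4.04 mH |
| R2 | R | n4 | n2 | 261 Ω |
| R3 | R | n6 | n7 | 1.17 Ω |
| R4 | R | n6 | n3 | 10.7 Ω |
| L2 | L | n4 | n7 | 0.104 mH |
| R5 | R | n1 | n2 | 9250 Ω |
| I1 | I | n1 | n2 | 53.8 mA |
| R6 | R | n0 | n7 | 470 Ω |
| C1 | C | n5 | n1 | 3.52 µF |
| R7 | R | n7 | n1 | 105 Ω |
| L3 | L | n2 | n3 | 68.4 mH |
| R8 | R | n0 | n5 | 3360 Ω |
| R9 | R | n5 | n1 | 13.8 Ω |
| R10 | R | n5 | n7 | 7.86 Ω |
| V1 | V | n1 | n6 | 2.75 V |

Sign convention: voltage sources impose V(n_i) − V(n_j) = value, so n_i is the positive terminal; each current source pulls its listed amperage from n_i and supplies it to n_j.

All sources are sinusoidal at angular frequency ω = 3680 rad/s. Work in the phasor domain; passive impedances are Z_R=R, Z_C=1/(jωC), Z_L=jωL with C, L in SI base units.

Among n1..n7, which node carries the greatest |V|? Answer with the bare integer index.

2

MNA unknowns: 7 node voltages V₁..V_7 plus 1 source current (V1)
R1: Y=0.0002882+0.000j on G[6,4]
L1: Y=0.000-0.06726j on G[6,4]
R2: Y=0.003831+0.000j on G[4,2]
R3: Y=0.8547+0.000j on G[6,7]
R4: Y=0.09346+0.000j on G[6,3]
L2: Y=0.000-2.613j on G[4,7]
R5: Y=0.0001081+0.000j on G[1,2]
I1: z[1]−=0.0538, z[2]+=0.0538
R6: Y=0.002128+0.000j on G[0,7]
C1: Y=0.000+0.01295j on G[5,1]
R7: Y=0.009524+0.000j on G[7,1]
L3: Y=0.000-0.003973j on G[2,3]
R8: Y=0.0002976+0.000j on G[0,5]
R9: Y=0.07246+0.000j on G[5,1]
R10: Y=0.1272+0.000j on G[5,7]
V1: row V1−V6=2.75, i_V1 at 1,6
solve → V1=2.442-0.06620j, V2=6.565+6.628j, V3=-0.01138-0.3458j, V4=-0.1292-0.002257j, V5=0.8210+0.07440j, V6=-0.3078-0.06620j, V7=-0.1148-0.01041j
aux → i_V1=-0.1970-0.009557j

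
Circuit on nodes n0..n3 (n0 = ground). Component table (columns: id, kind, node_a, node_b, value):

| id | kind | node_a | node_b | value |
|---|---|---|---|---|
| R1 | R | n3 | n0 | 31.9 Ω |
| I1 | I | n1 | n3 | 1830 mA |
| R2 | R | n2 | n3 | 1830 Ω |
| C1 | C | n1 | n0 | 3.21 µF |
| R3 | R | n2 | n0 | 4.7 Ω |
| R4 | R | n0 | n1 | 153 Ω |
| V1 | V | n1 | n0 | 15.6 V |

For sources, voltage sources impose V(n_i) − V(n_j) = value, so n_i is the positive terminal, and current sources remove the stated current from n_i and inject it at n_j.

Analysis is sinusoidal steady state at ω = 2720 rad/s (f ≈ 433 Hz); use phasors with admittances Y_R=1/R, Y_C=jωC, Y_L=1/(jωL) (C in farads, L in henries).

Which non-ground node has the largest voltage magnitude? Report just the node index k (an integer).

3

Apply KCL at each of the 3 non-ground nodes and solve the resulting linear system.
Node n1: branches {I1, C1, R4, V1} → V_1 = 15.60+0.000j
Node n2: branches {R2, R3} → V_2 = 0.1470+0.000j
Node n3: branches {R1, I1, R2} → V_3 = 57.38+0.000j
Source currents: i(V1)=-1.932-0.1362j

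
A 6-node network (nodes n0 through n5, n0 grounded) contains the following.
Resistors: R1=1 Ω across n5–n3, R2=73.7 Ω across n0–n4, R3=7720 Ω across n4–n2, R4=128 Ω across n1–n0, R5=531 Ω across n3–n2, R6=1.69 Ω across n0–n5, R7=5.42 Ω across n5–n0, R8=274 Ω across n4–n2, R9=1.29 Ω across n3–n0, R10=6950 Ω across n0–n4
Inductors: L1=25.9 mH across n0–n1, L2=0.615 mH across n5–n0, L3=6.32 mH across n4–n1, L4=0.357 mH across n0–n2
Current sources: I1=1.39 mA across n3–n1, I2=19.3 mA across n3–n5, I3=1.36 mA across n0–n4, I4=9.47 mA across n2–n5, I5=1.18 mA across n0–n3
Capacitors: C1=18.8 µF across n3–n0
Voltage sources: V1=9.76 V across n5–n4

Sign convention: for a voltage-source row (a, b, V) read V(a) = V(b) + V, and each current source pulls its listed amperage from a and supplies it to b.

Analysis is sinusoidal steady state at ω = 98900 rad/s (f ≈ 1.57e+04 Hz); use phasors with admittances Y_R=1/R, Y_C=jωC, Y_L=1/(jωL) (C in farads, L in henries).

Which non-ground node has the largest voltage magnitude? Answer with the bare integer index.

4

Apply KCL at each of the 5 non-ground nodes and solve the resulting linear system.
Node n1: branches {L1, R4, I1, L3} → V_1 = -0.3112+1.894j
Node n2: branches {R3, R5, R8, I4, L4} → V_2 = -0.3047-1.558j
Node n3: branches {R1, R5, I1, C1, I2, R9, I5} → V_3 = 0.01796-0.03838j
Node n4: branches {R2, R3, R8, I3, L3, R10, V1} → V_4 = -9.637-0.03186j
Node n5: branches {R1, R6, R7, I2, L2, I4, V1} → V_5 = 0.1234-0.03186j
Source currents: i(V1)=-0.1719+0.02025j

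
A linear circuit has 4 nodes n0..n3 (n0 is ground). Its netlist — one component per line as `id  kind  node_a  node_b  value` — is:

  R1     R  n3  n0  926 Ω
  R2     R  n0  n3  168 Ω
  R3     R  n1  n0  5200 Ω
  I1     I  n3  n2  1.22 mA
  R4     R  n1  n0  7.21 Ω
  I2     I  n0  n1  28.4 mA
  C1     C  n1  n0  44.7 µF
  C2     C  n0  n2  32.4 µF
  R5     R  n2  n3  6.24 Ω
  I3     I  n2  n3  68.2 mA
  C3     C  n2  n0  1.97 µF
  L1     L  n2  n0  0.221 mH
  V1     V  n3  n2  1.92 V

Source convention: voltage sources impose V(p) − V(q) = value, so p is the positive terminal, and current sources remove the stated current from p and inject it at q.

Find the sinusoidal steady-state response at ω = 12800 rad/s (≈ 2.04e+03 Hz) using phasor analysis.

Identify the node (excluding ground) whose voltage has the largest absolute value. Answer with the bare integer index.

Apply KCL at each of the 3 non-ground nodes and solve the resulting linear system.
Node n1: branches {R3, R4, I2, C1} → V_1 = 0.01138-0.04687j
Node n2: branches {I1, C2, R5, I3, C3, L1, V1} → V_2 = -0.01263+0.1552j
Node n3: branches {R1, R2, I1, R5, I3, V1} → V_3 = 1.907+0.1552j
Source currents: i(V1)=-0.2541-0.001091j

3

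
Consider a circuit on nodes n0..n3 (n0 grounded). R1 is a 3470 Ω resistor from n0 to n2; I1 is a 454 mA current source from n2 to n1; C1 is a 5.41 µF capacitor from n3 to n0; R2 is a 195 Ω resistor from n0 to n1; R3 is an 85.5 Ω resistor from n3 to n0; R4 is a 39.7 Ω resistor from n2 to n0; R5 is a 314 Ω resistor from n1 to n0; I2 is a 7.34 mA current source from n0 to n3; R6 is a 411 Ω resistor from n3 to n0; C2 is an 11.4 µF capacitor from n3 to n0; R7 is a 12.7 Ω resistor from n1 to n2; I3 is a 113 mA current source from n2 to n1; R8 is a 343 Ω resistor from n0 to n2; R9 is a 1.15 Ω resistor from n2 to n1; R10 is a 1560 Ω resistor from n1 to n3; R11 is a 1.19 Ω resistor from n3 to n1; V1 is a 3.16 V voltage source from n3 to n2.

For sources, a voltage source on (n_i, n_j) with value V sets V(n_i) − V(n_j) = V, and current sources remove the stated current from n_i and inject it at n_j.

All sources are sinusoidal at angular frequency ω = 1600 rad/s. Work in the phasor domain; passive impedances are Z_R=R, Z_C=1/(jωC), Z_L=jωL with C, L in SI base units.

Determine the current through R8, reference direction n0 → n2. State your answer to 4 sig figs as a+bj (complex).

MNA unknowns: 3 node voltages V₁..V_3 plus 1 source current (V1)
R1: Y=0.0002882+0.000j on G[0,2]
I1: z[2]−=0.454, z[1]+=0.454
C1: Y=0.000+0.008656j on G[3,0]
R2: Y=0.005128+0.000j on G[0,1]
R3: Y=0.01170+0.000j on G[3,0]
R4: Y=0.02519+0.000j on G[2,0]
R5: Y=0.003185+0.000j on G[1,0]
I2: z[0]−=0.00734, z[3]+=0.00734
R6: Y=0.002433+0.000j on G[3,0]
C2: Y=0.000+0.01824j on G[3,0]
R7: Y=0.07874+0.000j on G[1,2]
I3: z[2]−=0.113, z[1]+=0.113
R8: Y=0.002915+0.000j on G[0,2]
R9: Y=0.8696+0.000j on G[2,1]
R10: Y=0.0006410+0.000j on G[1,3]
R11: Y=0.8403+0.000j on G[3,1]
V1: row V3−V2=3.16, i_V1 at 3,2
solve → V1=0.3058-0.8776j, V2=-1.495-0.8817j, V3=1.665-0.8817j
aux → i_V1=-1.183-0.02890j

0.004358+0.002570j A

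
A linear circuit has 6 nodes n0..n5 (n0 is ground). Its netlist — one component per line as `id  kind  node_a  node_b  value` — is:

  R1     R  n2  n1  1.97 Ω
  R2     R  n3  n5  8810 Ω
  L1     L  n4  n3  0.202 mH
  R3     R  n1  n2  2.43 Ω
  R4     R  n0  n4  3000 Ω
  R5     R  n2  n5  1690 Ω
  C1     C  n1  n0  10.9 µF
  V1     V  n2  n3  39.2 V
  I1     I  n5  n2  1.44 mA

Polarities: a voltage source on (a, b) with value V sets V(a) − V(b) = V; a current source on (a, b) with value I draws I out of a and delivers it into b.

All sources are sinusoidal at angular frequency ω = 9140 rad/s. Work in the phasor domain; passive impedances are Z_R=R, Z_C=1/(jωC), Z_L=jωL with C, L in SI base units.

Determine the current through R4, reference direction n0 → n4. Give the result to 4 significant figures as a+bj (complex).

0.01306+3.565e-05j A

MNA unknowns: 5 node voltages V₁..V_5 plus 1 source current (V1)
R1: Y=0.5076+0.000j on G[2,1]
R2: Y=0.0001135+0.000j on G[3,5]
L1: Y=0.000-0.5416j on G[4,3]
R3: Y=0.4115+0.000j on G[1,2]
R4: Y=0.0003333+0.000j on G[0,4]
R5: Y=0.0005917+0.000j on G[2,5]
C1: Y=0.000+0.09963j on G[1,0]
V1: row V2−V3=39.2, i_V1 at 2,3
I1: z[5]−=0.00144, z[2]+=0.00144
solve → V1=0.0003579-0.1311j, V2=0.01457-0.1311j, V3=-39.19-0.1311j, V4=-39.19-0.1070j, V5=-8.337-0.1311j
aux → i_V1=-0.01656-3.565e-05j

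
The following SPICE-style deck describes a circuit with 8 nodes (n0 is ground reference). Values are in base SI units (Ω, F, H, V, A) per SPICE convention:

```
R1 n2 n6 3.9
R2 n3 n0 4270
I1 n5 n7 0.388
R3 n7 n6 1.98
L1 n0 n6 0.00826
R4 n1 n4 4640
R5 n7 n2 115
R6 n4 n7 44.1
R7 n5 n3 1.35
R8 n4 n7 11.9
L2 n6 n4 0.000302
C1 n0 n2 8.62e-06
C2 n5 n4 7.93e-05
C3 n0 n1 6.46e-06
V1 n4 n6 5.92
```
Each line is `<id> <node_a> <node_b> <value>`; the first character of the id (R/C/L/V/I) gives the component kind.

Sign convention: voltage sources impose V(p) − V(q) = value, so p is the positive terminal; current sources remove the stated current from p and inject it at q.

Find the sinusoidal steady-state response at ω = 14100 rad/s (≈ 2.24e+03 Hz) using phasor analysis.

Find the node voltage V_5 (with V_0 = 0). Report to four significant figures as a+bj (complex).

5.850+0.3687j V

MNA unknowns: 7 node voltages V₁..V_7 plus 1 source current (V1)
R1: Y=0.2564+0.000j on G[2,6]
R2: Y=0.0002342+0.000j on G[3,0]
I1: z[5]−=0.388, z[7]+=0.388
R3: Y=0.5051+0.000j on G[7,6]
L1: Y=0.000-0.008586j on G[0,6]
R4: Y=0.0002155+0.000j on G[1,4]
R5: Y=0.008696+0.000j on G[7,2]
R6: Y=0.02268+0.000j on G[4,7]
R7: Y=0.7407+0.000j on G[5,3]
R8: Y=0.08403+0.000j on G[4,7]
L2: Y=0.000-0.2348j on G[6,4]
C1: Y=0.000+0.1215j on G[0,2]
C2: Y=0.000+1.118j on G[5,4]
C3: Y=0.000+0.09109j on G[0,1]
V1: row V4−V6=5.92, i_V1 at 4,6
solve → V1=8.115e-05-0.01384j, V2=-0.005734+0.02309j, V3=5.848+0.3686j, V4=5.850+0.02046j, V5=5.850+0.3687j, V6=-0.07026+0.02046j, V7=1.574+0.02049j
aux → i_V1=-0.8469+1.390j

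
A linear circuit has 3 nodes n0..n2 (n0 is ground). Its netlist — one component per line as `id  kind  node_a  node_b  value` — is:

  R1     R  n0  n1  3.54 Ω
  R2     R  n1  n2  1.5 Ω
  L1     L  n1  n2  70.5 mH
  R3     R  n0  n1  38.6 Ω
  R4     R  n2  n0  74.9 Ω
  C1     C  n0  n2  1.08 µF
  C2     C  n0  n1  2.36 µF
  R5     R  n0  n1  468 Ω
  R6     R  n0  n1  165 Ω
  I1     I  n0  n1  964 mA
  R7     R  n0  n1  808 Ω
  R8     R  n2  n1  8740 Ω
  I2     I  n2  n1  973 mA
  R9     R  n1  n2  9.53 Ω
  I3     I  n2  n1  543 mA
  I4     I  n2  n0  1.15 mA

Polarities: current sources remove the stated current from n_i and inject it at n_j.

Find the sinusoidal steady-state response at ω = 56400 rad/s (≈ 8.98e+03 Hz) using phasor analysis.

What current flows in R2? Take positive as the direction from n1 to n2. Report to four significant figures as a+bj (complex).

Apply KCL at each of the 2 non-ground nodes and solve the resulting linear system.
Node n1: branches {R1, R2, L1, R3, C2, R5, R6, I1, R7, R8, I2, R9, I3} → V_1 = 2.390-1.022j
Node n2: branches {R2, L1, R4, C1, R8, I2, R9, I3, I4} → V_2 = 0.3365-1.031j

1.369+0.006258j A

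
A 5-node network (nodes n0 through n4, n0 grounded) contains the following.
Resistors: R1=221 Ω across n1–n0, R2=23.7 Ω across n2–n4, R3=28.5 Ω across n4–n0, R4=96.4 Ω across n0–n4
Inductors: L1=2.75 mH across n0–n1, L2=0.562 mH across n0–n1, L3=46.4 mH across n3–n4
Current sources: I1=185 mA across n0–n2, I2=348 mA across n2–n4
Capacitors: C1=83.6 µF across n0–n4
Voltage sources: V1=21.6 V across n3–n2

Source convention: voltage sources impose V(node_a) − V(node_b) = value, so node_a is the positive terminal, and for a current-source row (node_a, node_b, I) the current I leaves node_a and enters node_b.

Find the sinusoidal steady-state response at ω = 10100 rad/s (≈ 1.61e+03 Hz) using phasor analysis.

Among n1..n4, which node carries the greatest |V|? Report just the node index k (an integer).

3

Apply KCL at each of the 4 non-ground nodes and solve the resulting linear system.
Node n1: branches {R1, L1, L2} → V_1 = 0.000+0.000j
Node n2: branches {R2, I1, I2, V1} → V_2 = -3.897+0.6762j
Node n3: branches {L3, V1} → V_3 = 17.70+0.6762j
Node n4: branches {R2, I2, R3, L3, C1, R4} → V_4 = 0.01176-0.2185j
Source currents: i(V1)=-0.001909+0.03775j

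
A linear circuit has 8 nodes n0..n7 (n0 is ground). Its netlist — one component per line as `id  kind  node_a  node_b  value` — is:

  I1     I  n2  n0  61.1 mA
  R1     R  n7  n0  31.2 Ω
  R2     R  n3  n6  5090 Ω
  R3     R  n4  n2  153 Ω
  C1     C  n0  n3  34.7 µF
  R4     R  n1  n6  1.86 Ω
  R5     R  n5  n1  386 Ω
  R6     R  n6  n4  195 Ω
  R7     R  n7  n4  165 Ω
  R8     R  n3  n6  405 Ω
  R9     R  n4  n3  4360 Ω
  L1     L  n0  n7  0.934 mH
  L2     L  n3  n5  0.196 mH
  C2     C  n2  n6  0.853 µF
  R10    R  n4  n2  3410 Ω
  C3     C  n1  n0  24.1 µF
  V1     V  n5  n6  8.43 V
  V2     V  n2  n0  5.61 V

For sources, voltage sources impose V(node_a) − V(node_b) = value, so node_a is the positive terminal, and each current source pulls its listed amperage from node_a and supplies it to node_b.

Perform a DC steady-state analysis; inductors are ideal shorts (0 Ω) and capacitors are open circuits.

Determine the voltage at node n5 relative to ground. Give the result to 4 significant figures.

11.04 V

Element admittances at DC:
  I1: injects 0.0611 A into n0 (from n2)
  Y(R1) = 0.03205 S between n7,n0
  Y(R2) = 0.0001965 S between n3,n6
  Y(R3) = 0.006536 S between n4,n2
  Y(C1) = 0.000 S between n0,n3
  Y(R4) = 0.5376 S between n1,n6
  Y(R5) = 0.002591 S between n5,n1
  Y(R6) = 0.005128 S between n6,n4
  Y(R7) = 0.006061 S between n7,n4
  Y(R8) = 0.002469 S between n3,n6
  Y(R9) = 0.0002294 S between n4,n3
  L1: short n0↔n7 (DC inductor)
  L2: short n3↔n5 (DC inductor)
  Y(C2) = 0.000 S between n2,n6
  Y(R10) = 0.0002933 S between n4,n2
  Y(C3) = 0.000 S between n1,n0
  V1: constraint V(n5)−V(n6) = 8.43
  V2: constraint V(n2)−V(n0) = 5.61
Assemble and solve the 11×11 MNA system:
  V(n1)=2.652  V(n2)=5.610  V(n3)=11.04  V(n4)=2.972  V(n5)=11.04  V(n6)=2.611  V(n7)=0.000
  i(L1)=-0.01801  i(L2)=-0.02432  i(V1)=-0.04606  i(V2)=-0.07911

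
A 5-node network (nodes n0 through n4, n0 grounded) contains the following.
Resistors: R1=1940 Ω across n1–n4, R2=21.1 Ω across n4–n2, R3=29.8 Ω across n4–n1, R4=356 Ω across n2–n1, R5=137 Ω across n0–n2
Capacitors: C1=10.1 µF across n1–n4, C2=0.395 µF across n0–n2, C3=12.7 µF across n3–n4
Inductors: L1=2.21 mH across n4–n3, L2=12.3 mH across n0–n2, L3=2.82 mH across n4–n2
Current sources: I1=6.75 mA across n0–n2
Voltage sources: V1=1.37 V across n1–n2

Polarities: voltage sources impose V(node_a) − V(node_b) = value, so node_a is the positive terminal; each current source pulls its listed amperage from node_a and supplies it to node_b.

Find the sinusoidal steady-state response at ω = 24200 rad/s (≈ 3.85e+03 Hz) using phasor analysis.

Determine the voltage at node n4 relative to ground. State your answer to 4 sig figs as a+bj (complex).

1.896-0.1777j V

Apply KCL at each of the 4 non-ground nodes and solve the resulting linear system.
Node n1: branches {R1, R3, C1, R4, V1} → V_1 = 1.907-0.4563j
Node n2: branches {R2, R4, C2, R5, L2, I1, L3, V1} → V_2 = 0.5372-0.4563j
Node n3: branches {L1, C3} → V_3 = 1.896-0.1777j
Node n4: branches {R1, R2, R3, C1, L1, C3, L3} → V_4 = 1.896-0.1777j
Source currents: i(V1)=-0.07232+0.006707j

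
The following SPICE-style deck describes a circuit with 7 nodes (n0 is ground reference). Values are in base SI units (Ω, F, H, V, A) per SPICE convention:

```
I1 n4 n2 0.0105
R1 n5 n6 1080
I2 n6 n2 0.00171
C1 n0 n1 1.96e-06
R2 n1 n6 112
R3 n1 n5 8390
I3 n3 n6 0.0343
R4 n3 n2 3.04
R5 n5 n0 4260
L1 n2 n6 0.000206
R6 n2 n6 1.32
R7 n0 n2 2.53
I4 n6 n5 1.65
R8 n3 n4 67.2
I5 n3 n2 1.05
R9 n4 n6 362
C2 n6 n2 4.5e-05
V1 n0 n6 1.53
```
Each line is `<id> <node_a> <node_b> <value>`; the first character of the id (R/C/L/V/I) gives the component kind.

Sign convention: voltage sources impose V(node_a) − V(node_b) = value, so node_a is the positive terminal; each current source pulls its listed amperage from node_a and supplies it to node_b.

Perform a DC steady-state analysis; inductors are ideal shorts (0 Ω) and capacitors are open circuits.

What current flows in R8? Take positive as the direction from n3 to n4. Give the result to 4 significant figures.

MNA unknowns: 6 node voltages V₁..V_6 plus 2 source currents (L1, V1)
I1: z[4]−=0.0105, z[2]+=0.0105
R1: Y=0.0009259 on G[5,6]
I2: z[6]−=0.00171, z[2]+=0.00171
C1: Y=0.000 on G[0,1]
R2: Y=0.008929 on G[1,6]
R3: Y=0.0001192 on G[1,5]
I3: z[3]−=0.0343, z[6]+=0.0343
R4: Y=0.3289 on G[3,2]
R5: Y=0.0002347 on G[5,0]
L1: row V2−V6=0, i_L1 at 2,6
R6: Y=0.7576 on G[2,6]
R7: Y=0.3953 on G[0,2]
I4: z[6]−=1.65, z[5]+=1.65
R8: Y=0.01488 on G[3,4]
I5: z[3]−=1.05, z[2]+=1.05
R9: Y=0.002762 on G[4,6]
C2: Y=0.000 on G[6,2]
V1: row V0−V6=1.53, i_V1 at 0,6
solve → V1=15.48, V2=-1.530, V3=-4.830, V4=-4.908, V5=1290, V6=-1.530
aux → i_L1=0.5815, i_V1=-0.3020

0.001168 A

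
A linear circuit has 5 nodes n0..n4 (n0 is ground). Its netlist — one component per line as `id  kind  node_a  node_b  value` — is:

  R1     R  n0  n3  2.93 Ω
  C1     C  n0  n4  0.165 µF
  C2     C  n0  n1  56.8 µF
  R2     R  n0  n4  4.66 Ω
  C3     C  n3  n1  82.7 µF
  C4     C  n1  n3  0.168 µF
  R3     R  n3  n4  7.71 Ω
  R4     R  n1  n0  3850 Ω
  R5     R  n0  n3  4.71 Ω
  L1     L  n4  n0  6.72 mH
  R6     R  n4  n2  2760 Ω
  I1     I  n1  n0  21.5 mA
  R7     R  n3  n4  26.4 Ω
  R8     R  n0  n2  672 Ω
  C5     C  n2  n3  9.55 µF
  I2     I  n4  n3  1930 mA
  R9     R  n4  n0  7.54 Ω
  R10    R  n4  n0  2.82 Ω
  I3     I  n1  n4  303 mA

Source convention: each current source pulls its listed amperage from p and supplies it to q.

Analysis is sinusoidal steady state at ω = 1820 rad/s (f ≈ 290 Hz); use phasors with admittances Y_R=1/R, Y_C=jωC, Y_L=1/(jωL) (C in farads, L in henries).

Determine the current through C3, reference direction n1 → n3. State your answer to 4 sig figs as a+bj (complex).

-0.2055-0.1254j A

Element admittances at ω=1820 rad/s:
  Y(R1) = 0.3413+0.000j S between n0,n3
  Y(C1) = 0.000+0.0003003j S between n0,n4
  Y(C2) = 0.000+0.1034j S between n0,n1
  Y(R2) = 0.2146+0.000j S between n0,n4
  Y(C3) = 0.000+0.1505j S between n3,n1
  Y(C4) = 0.000+0.0003058j S between n1,n3
  Y(R3) = 0.1297+0.000j S between n3,n4
  Y(R4) = 0.0002597+0.000j S between n1,n0
  Y(R5) = 0.2123+0.000j S between n0,n3
  Y(L1) = 0.000-0.08176j S between n4,n0
  Y(R6) = 0.0003623+0.000j S between n4,n2
  I1: injects 0.0215 A into n0 (from n1)
  Y(R7) = 0.03788+0.000j S between n3,n4
  Y(R8) = 0.001488+0.000j S between n0,n2
  Y(C5) = 0.000+0.01738j S between n2,n3
  I2: injects 1.93 A into n3 (from n4)
  Y(R9) = 0.1326+0.000j S between n4,n0
  Y(R10) = 0.3546+0.000j S between n4,n0
  I3: injects 0.303 A into n4 (from n1)
Assemble and solve the 4×4 MNA system:
  V(n1)=1.213+1.150j  V(n2)=2.038+0.03164j  V(n3)=2.046-0.2158j  V(n4)=-1.459-0.1782j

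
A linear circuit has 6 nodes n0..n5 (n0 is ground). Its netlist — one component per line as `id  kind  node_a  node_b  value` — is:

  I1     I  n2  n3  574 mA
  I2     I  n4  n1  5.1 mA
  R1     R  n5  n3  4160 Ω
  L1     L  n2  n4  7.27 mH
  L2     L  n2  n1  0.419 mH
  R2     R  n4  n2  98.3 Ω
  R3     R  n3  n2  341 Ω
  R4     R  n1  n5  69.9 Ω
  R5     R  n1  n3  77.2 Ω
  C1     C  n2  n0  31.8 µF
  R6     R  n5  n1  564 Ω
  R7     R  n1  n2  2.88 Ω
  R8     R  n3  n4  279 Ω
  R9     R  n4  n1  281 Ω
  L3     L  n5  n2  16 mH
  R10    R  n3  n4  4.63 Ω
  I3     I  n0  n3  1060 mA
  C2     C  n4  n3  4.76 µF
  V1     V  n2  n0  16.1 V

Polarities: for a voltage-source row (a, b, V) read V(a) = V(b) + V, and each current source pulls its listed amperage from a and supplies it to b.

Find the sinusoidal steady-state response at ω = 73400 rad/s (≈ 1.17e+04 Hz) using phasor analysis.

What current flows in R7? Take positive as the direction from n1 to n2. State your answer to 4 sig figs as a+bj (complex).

MNA unknowns: 5 node voltages V₁..V_5 plus 1 source current (V1)
I1: z[2]−=0.574, z[3]+=0.574
I2: z[4]−=0.0051, z[1]+=0.0051
R1: Y=0.0002404+0.000j on G[5,3]
L1: Y=0.000-0.001874j on G[2,4]
L2: Y=0.000-0.03252j on G[2,1]
R2: Y=0.01017+0.000j on G[4,2]
R3: Y=0.002933+0.000j on G[3,2]
R4: Y=0.01431+0.000j on G[1,5]
R5: Y=0.01295+0.000j on G[1,3]
C1: Y=0.000+2.334j on G[2,0]
R6: Y=0.001773+0.000j on G[5,1]
R7: Y=0.3472+0.000j on G[1,2]
R8: Y=0.003584+0.000j on G[3,4]
R9: Y=0.003559+0.000j on G[4,1]
L3: Y=0.000-0.0008515j on G[5,2]
R10: Y=0.2160+0.000j on G[3,4]
I3: z[0]−=1.06, z[3]+=1.06
C2: Y=0.000+0.3494j on G[4,3]
V1: row V2−V0=16.1, i_V1 at 2,0
solve → V1=18.65+0.3867j, V2=16.10+0.000j, V3=72.22+2.940j, V4=71.32+4.559j, V5=19.41+0.5970j
aux → i_V1=1.060-37.58j

0.8860+0.1343j A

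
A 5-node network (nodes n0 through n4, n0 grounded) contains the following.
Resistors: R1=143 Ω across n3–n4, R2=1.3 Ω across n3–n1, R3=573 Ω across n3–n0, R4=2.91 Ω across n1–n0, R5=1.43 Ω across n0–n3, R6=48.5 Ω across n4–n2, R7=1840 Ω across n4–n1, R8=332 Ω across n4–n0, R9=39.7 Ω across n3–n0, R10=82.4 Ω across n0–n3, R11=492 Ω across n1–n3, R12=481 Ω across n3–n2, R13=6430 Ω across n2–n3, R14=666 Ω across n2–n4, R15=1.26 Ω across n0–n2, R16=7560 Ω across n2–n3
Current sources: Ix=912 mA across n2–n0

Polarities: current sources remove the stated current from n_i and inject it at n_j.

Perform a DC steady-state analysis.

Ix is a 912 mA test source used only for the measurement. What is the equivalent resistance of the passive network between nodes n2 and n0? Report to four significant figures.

R_eq = 1.245 Ω

Element admittances at DC:
  Y(R1) = 0.006993 S between n3,n4
  Y(R2) = 0.7692 S between n3,n1
  Y(R3) = 0.001745 S between n3,n0
  Y(R4) = 0.3436 S between n1,n0
  Y(R5) = 0.6993 S between n0,n3
  Y(R6) = 0.02062 S between n4,n2
  Y(R7) = 0.0005435 S between n4,n1
  Y(R8) = 0.003012 S between n4,n0
  Y(R9) = 0.02519 S between n3,n0
  Y(R10) = 0.01214 S between n0,n3
  Y(R11) = 0.002033 S between n1,n3
  Y(R12) = 0.002079 S between n3,n2
  Y(R13) = 0.0001555 S between n2,n3
  Y(R14) = 0.001502 S between n2,n4
  Y(R15) = 0.7937 S between n0,n2
  Y(R16) = 0.0001323 S between n2,n3
  Ix: injects 0.912 A into n0 (from n2)
Assemble and solve the 4×4 MNA system:
  V(n1)=-0.006245  V(n2)=-1.136  V(n3)=-0.008489  V(n4)=-0.7708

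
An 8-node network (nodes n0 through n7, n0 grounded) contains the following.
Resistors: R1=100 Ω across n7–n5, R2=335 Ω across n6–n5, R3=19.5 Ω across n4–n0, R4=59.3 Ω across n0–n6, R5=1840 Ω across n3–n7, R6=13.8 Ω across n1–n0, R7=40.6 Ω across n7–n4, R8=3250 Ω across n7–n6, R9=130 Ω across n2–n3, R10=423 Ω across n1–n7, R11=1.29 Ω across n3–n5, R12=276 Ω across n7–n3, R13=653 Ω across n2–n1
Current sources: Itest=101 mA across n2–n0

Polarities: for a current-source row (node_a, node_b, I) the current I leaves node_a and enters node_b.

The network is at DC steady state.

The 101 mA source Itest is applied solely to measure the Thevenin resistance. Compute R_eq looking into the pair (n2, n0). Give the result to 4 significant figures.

R_eq = 168.4 Ω

Element admittances at DC:
  Y(R1) = 0.01000 S between n7,n5
  Y(R2) = 0.002985 S between n6,n5
  Y(R3) = 0.05128 S between n4,n0
  Y(R4) = 0.01686 S between n0,n6
  Y(R5) = 0.0005435 S between n3,n7
  Y(R6) = 0.07246 S between n1,n0
  Y(R7) = 0.02463 S between n7,n4
  Y(R8) = 0.0003077 S between n7,n6
  Y(R9) = 0.007692 S between n2,n3
  Y(R10) = 0.002364 S between n1,n7
  Y(R11) = 0.7752 S between n3,n5
  Y(R12) = 0.003623 S between n7,n3
  Y(R13) = 0.001531 S between n2,n1
  Itest: injects 0.101 A into n0 (from n2)
Assemble and solve the 7×7 MNA system:
  V(n1)=-0.4359  V(n2)=-17.01  V(n3)=-7.183  V(n4)=-0.9921  V(n5)=-7.107  V(n6)=-1.099  V(n7)=-3.058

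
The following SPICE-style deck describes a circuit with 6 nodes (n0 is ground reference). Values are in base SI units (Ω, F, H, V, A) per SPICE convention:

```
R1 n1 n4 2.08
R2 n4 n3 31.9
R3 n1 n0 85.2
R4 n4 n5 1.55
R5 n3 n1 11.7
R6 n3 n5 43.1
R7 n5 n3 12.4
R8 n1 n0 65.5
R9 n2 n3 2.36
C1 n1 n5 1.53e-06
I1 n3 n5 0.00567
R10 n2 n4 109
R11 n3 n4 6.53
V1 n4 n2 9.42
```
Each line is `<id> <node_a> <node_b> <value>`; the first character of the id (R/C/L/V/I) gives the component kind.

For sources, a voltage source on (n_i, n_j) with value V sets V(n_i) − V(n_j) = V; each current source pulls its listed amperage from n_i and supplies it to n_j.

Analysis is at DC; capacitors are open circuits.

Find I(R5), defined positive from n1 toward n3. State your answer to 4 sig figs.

0.3765 A

Apply KCL at each of the 5 non-ground nodes and solve the resulting linear system.
Node n1: branches {R1, R3, R5, R8, C1} → V_1 = 0.000
Node n2: branches {R9, R10, V1} → V_2 = -8.637
Node n3: branches {R2, R5, R6, R7, R9, I1, R11} → V_3 = -4.405
Node n4: branches {R1, R2, R4, R10, R11, V1} → V_4 = 0.7832
Node n5: branches {R4, R6, R7, C1, I1} → V_5 = 0.07138
Source currents: i(V1)=-1.879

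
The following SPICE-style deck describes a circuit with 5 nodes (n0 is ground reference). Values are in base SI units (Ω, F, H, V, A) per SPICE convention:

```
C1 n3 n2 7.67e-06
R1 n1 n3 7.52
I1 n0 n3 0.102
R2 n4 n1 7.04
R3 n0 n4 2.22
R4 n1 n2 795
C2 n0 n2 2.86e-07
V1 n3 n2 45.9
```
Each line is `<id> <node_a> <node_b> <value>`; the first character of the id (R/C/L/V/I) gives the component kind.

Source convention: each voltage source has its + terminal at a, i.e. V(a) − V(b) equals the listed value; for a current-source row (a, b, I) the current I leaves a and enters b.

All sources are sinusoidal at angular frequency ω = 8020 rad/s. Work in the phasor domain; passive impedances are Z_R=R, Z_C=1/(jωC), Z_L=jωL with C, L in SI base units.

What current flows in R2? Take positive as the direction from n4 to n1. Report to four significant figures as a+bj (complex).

-0.1058-0.1002j A

Apply KCL at each of the 4 non-ground nodes and solve the resulting linear system.
Node n1: branches {R1, R2, R4} → V_1 = 0.9801+0.9282j
Node n2: branches {C1, R4, C2, V1} → V_2 = -43.70+1.675j
Node n3: branches {C1, R1, I1, V1} → V_3 = 2.199+1.675j
Node n4: branches {R2, R3} → V_4 = 0.2350+0.2225j
Source currents: i(V1)=-0.06004-2.923j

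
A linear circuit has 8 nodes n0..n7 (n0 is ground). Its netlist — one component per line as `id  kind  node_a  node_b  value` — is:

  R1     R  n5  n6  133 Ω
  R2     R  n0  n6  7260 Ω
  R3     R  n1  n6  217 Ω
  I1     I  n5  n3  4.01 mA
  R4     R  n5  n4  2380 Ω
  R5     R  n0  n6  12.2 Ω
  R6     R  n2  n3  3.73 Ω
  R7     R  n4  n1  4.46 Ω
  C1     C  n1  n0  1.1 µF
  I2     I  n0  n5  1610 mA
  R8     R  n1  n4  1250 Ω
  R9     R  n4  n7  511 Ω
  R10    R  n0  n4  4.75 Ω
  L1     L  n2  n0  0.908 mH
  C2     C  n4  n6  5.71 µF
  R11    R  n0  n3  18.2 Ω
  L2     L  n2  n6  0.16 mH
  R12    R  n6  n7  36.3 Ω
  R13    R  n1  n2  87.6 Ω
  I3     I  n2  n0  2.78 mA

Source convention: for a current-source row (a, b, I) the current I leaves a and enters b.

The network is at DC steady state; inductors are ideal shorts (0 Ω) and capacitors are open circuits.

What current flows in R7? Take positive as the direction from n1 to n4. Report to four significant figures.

-0.005564 A

Apply KCL at each of the 7 non-ground nodes and solve the resulting linear system.
Node n1: branches {R3, R7, C1, R8, R13} → V_1 = 0.3485
Node n2: branches {R6, L1, L2, R13, I3} → V_2 = 0.000
Node n3: branches {I1, R6, R11} → V_3 = 0.01241
Node n4: branches {R4, R7, R8, R9, R10, C2} → V_4 = 0.3733
Node n5: branches {R1, I1, R4, I2} → V_5 = 202.3
Node n6: branches {R1, R2, R3, R5, C2, L2, R12} → V_6 = 0.000
Node n7: branches {R9, R12} → V_7 = 0.02476
Source currents: i(L1)=1.528, i(L2)=-1.523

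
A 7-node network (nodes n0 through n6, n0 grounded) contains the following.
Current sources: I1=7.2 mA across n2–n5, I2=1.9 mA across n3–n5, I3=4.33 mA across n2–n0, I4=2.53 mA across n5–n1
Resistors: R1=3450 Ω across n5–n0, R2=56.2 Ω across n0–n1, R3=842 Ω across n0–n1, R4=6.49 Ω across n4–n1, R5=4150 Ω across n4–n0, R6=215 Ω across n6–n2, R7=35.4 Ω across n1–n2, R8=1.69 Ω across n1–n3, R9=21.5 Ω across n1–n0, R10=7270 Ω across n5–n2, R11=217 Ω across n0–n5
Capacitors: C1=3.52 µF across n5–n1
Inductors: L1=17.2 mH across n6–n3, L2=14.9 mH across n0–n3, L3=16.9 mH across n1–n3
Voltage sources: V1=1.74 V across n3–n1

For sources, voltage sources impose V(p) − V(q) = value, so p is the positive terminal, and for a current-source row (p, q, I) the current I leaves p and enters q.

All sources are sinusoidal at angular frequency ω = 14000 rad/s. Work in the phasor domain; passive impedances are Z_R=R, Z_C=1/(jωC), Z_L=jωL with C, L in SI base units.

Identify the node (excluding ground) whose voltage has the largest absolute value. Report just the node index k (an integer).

3

Apply KCL at each of the 6 non-ground nodes and solve the resulting linear system.
Node n1: branches {R2, R3, R4, C1, R7, R8, R9, I4, L3, V1} → V_1 = -0.06976+0.1230j
Node n2: branches {I1, R6, R7, I3, R10} → V_2 = -0.3190-0.02856j
Node n3: branches {I2, L1, R8, L2, L3, V1} → V_3 = 1.670+0.1230j
Node n4: branches {R4, R5} → V_4 = -0.06966+0.1228j
Node n5: branches {I1, I2, R1, C1, R10, I4, R11} → V_5 = -0.06817-0.01637j
Node n6: branches {R6, L1} → V_6 = 0.6387-0.9496j
Source currents: i(V1)=-1.037+0.01964j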